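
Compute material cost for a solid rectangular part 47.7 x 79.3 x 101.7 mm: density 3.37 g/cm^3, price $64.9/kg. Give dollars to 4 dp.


V = 47.7 * 79.3 * 101.7 = 384691.437 mm^3 = 384.691437 cm^3
Mass = 384.691437 * 3.37 / 1000 = 1.29641014 kg
Cost = 1.29641014 * 64.9 = 84.137 $


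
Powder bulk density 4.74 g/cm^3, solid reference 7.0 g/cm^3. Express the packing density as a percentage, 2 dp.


Packing = (4.74/7.0)*100 = 67.71 %


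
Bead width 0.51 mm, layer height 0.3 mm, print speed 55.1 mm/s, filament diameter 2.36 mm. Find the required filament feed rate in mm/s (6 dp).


Q = 0.51 * 0.3 * 55.1 = 8.4303 mm^3/s
A_fil = pi*(2.36/2)^2 = 4.37435361 mm^2
v_feed = 8.4303 / 4.37435361 = 1.92721 mm/s


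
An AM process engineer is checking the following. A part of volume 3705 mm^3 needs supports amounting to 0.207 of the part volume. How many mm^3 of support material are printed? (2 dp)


V_support = 3705 * 0.207 = 766.94 mm^3


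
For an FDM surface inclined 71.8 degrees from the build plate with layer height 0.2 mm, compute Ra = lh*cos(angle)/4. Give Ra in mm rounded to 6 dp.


Ra = 0.2 * cos(71.8) / 4 = 0.015617 mm


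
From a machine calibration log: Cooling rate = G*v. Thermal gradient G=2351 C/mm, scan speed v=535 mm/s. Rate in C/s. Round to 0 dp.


CR = 2351 * 535 = 1257785 C/s


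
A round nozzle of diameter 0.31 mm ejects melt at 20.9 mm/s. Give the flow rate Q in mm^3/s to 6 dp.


A = pi*(0.31/2)^2 = 0.07547676 mm^2
Q = 0.07547676 * 20.9 = 1.577464 mm^3/s


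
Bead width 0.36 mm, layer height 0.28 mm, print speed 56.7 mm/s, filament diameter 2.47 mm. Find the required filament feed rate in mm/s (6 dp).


Q = 0.36 * 0.28 * 56.7 = 5.71536 mm^3/s
A_fil = pi*(2.47/2)^2 = 4.79163566 mm^2
v_feed = 5.71536 / 4.79163566 = 1.192779 mm/s


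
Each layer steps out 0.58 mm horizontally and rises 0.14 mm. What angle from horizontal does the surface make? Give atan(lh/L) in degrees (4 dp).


angle = atan(0.14/0.58) = 13.5704 degrees


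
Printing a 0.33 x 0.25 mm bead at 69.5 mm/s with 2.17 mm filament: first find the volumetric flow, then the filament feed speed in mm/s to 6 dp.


Q = 0.33 * 0.25 * 69.5 = 5.73375 mm^3/s
A_fil = pi*(2.17/2)^2 = 3.69836141 mm^2
v_feed = 5.73375 / 3.69836141 = 1.550349 mm/s


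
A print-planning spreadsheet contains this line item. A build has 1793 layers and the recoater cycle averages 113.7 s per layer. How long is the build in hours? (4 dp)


t = 1793 * 113.7 / 3600 = 56.6289 hrs


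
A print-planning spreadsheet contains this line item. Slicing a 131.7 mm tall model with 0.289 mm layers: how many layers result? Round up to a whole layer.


Layers = ceil(131.7/0.289) = 456


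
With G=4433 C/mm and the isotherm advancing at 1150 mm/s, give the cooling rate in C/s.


CR = 4433 * 1150 = 5097950 C/s


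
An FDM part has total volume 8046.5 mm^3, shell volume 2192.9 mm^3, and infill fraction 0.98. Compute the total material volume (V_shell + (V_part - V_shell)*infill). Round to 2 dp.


V_infill = (8046.5 - 2192.9) * 0.98 = 5736.53
V_total = 2192.9 + 5736.53 = 7929.43 mm^3


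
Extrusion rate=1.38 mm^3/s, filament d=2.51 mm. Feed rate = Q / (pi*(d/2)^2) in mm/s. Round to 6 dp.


A = pi*(2.51/2)^2 = 4.948087
v = 1.38 / 4.948087 = 0.278896 mm/s


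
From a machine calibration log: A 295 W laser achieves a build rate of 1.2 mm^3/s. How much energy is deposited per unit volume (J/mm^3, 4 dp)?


SE = 295 / 1.2 = 245.8333 J/mm^3


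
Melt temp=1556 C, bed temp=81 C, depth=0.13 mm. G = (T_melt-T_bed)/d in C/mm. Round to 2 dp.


G = (1556-81)/0.13 = 11346.15 C/mm


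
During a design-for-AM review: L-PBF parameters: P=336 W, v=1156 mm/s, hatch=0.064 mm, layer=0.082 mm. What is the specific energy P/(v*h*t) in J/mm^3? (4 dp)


Build rate = 1156 * 0.064 * 0.082 = 6.066688 mm^3/s
SE = 336 / 6.066688 = 55.3844 J/mm^3


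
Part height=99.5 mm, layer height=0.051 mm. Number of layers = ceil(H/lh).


Layers = ceil(99.5/0.051) = 1951


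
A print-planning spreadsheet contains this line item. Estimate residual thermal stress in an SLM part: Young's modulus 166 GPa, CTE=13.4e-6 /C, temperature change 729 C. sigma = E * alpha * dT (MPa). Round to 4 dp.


sigma = 166*1000 * 13.4e-6 * 729 = 1621.5876 MPa


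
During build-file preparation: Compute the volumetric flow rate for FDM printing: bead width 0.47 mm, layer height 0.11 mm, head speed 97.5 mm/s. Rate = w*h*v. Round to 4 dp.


Rate = 0.47 * 0.11 * 97.5 = 5.0408 mm^3/s


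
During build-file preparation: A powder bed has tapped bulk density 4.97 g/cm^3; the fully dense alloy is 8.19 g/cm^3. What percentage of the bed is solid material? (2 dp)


Packing = (4.97/8.19)*100 = 60.68 %


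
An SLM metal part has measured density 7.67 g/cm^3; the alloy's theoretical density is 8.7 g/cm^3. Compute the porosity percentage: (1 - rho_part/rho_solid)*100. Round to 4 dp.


Porosity = (1-7.67/8.7)*100 = 11.8391 %


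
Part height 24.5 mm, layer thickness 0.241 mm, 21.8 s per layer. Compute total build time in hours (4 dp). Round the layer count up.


Layers = ceil(24.5/0.241) = 102
t = 102 * 21.8 / 3600 = 0.6177 hrs


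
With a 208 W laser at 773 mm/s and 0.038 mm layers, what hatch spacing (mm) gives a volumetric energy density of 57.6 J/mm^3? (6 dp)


h = 208 / (57.6*773*0.038) = 0.122936 mm


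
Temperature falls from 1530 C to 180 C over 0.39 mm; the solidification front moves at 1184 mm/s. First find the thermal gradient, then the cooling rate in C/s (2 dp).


G = (1530-180)/0.39 = 3461.53846154 C/mm
CR = 3461.53846154 * 1184 = 4098461.54 C/s


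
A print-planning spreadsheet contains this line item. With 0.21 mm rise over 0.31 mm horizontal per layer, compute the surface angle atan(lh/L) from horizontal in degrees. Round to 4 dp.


angle = atan(0.21/0.31) = 34.1145 degrees


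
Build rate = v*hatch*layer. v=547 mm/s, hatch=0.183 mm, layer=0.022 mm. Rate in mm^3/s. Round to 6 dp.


Rate = 547 * 0.183 * 0.022 = 2.202222 mm^3/s


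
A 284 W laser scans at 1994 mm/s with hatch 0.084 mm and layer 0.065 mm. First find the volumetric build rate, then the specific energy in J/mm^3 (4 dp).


Build rate = 1994 * 0.084 * 0.065 = 10.88724 mm^3/s
SE = 284 / 10.88724 = 26.0856 J/mm^3


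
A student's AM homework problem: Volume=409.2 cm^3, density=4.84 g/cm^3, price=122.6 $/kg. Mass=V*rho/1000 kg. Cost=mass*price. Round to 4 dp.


Mass = 409.2*4.84/1000 = 1.980528 kg
Cost = 1.980528 * 122.6 = 242.8127 $


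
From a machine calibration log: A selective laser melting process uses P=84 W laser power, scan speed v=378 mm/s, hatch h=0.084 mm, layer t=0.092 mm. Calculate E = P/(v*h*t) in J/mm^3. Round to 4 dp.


E = 84 / (378*0.084*0.092) = 28.7555 J/mm^3


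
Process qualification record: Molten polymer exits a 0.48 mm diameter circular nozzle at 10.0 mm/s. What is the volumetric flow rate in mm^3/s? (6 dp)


A = pi*(0.48/2)^2 = 0.18095574 mm^2
Q = 0.18095574 * 10.0 = 1.809557 mm^3/s


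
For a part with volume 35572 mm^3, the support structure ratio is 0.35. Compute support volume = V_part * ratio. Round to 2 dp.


V_support = 35572 * 0.35 = 12450.2 mm^3


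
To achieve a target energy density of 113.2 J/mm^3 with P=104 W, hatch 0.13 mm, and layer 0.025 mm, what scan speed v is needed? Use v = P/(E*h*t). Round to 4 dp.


v = 104 / (113.2*0.13*0.025) = 282.6855 mm/s


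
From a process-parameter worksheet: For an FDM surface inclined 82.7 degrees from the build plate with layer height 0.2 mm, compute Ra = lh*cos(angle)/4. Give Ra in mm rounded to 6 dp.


Ra = 0.2 * cos(82.7) / 4 = 0.006353 mm


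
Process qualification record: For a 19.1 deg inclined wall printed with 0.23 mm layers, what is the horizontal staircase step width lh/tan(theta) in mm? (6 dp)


step = 0.23 / tan(19.1) = 0.6642 mm


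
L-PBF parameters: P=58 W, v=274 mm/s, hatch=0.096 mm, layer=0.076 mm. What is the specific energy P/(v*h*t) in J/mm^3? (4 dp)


Build rate = 274 * 0.096 * 0.076 = 1.999104 mm^3/s
SE = 58 / 1.999104 = 29.013 J/mm^3


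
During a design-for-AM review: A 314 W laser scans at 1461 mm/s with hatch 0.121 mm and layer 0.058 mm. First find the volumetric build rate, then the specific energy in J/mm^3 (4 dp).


Build rate = 1461 * 0.121 * 0.058 = 10.253298 mm^3/s
SE = 314 / 10.253298 = 30.6243 J/mm^3


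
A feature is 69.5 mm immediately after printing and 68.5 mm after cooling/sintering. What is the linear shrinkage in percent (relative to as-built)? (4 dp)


Shrinkage = ((69.5-68.5)/69.5)*100 = 1.4388 %


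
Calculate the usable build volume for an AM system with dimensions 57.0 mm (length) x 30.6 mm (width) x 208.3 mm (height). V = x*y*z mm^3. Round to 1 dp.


V = 57.0 * 30.6 * 208.3 = 363316.9 mm^3


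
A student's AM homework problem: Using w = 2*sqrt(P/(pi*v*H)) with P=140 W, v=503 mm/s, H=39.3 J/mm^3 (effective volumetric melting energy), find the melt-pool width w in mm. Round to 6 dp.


w = 2*sqrt(140/(pi*503*39.3)) = 0.09496 mm


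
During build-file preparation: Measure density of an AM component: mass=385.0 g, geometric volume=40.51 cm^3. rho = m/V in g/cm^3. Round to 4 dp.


rho = 385.0 / 40.51 = 9.5038 g/cm^3


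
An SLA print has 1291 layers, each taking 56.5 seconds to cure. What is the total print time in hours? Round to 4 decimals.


t = 1291 * 56.5 / 3600 = 20.2615 hrs


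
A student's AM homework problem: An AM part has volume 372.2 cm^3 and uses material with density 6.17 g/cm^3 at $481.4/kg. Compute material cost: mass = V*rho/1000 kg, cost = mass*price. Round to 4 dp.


Mass = 372.2*6.17/1000 = 2.296474 kg
Cost = 2.296474 * 481.4 = 1105.5226 $


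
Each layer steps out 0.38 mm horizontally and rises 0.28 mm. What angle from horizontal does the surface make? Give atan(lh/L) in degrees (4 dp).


angle = atan(0.28/0.38) = 36.3844 degrees


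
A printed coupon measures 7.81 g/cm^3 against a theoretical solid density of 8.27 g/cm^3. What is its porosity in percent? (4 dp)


Porosity = (1-7.81/8.27)*100 = 5.5623 %


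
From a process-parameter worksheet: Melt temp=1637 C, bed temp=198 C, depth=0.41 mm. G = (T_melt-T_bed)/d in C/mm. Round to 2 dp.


G = (1637-198)/0.41 = 3509.76 C/mm


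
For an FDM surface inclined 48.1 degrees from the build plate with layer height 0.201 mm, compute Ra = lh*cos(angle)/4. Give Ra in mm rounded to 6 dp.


Ra = 0.201 * cos(48.1) / 4 = 0.033559 mm


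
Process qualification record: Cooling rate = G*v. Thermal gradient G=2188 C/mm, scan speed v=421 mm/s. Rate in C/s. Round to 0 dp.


CR = 2188 * 421 = 921148 C/s


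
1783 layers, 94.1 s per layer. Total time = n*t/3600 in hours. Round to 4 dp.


t = 1783 * 94.1 / 3600 = 46.6056 hrs


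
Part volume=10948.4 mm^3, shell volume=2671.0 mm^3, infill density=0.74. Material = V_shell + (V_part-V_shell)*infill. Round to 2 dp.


V_infill = (10948.4 - 2671.0) * 0.74 = 6125.28
V_total = 2671.0 + 6125.28 = 8796.28 mm^3


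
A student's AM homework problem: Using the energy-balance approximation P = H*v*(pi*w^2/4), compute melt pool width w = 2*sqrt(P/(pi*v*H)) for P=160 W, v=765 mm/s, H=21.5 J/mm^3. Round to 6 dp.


w = 2*sqrt(160/(pi*765*21.5)) = 0.111292 mm


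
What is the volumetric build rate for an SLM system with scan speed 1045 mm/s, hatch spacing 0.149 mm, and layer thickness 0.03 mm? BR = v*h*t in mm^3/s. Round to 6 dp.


Rate = 1045 * 0.149 * 0.03 = 4.67115 mm^3/s


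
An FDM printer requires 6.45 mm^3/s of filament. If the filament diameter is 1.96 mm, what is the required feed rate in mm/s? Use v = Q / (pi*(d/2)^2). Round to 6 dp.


A = pi*(1.96/2)^2 = 3.017186
v = 6.45 / 3.017186 = 2.137754 mm/s


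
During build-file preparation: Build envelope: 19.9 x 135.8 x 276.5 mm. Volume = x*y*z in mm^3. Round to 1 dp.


V = 19.9 * 135.8 * 276.5 = 747219.1 mm^3


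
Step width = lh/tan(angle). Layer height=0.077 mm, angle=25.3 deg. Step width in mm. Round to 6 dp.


step = 0.077 / tan(25.3) = 0.162895 mm


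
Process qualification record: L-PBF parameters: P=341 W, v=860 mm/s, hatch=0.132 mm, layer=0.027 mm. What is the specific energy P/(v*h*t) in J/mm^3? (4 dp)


Build rate = 860 * 0.132 * 0.027 = 3.06504 mm^3/s
SE = 341 / 3.06504 = 111.2547 J/mm^3


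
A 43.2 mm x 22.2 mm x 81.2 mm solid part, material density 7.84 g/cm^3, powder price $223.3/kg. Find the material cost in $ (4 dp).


V = 43.2 * 22.2 * 81.2 = 77874.048 mm^3 = 77.874048 cm^3
Mass = 77.874048 * 7.84 / 1000 = 0.61053254 kg
Cost = 0.61053254 * 223.3 = 136.3319 $


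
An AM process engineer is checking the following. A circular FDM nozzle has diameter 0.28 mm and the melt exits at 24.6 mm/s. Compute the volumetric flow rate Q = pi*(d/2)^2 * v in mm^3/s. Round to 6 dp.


A = pi*(0.28/2)^2 = 0.06157522 mm^2
Q = 0.06157522 * 24.6 = 1.51475 mm^3/s


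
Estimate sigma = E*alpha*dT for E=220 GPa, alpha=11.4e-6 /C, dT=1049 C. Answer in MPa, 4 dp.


sigma = 220*1000 * 11.4e-6 * 1049 = 2630.892 MPa


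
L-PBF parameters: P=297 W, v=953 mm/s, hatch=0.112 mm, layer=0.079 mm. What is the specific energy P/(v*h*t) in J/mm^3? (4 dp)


Build rate = 953 * 0.112 * 0.079 = 8.432144 mm^3/s
SE = 297 / 8.432144 = 35.2224 J/mm^3


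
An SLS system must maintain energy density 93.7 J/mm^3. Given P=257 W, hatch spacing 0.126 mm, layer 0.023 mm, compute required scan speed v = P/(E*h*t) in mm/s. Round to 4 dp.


v = 257 / (93.7*0.126*0.023) = 946.4445 mm/s


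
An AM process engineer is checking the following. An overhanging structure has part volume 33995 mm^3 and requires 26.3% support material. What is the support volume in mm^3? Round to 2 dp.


V_support = 33995 * 0.263 = 8940.69 mm^3


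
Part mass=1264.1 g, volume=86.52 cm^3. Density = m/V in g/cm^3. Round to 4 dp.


rho = 1264.1 / 86.52 = 14.6105 g/cm^3


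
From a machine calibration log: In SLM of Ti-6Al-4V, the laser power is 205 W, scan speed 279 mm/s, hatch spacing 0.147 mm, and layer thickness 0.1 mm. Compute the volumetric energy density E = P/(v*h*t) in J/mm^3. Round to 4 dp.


E = 205 / (279*0.147*0.1) = 49.9842 J/mm^3


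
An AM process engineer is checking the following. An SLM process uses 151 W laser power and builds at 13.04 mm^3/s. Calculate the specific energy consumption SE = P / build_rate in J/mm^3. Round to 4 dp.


SE = 151 / 13.04 = 11.5798 J/mm^3


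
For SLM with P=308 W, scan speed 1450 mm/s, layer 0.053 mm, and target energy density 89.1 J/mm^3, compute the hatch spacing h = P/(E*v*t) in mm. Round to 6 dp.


h = 308 / (89.1*1450*0.053) = 0.044981 mm


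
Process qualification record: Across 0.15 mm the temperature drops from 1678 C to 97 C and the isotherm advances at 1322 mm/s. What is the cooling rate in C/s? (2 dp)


G = (1678-97)/0.15 = 10540.0 C/mm
CR = 10540.0 * 1322 = 13933880.0 C/s


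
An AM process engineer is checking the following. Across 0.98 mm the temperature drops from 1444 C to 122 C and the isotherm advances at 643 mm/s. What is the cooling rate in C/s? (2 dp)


G = (1444-122)/0.98 = 1348.97959184 C/mm
CR = 1348.97959184 * 643 = 867393.88 C/s


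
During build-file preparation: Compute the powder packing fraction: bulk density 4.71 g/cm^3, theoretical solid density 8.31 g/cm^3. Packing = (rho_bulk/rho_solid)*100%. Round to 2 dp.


Packing = (4.71/8.31)*100 = 56.68 %


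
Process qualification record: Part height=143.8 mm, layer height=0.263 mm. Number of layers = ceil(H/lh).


Layers = ceil(143.8/0.263) = 547


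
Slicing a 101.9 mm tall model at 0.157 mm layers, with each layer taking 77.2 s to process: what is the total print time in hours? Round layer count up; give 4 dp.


Layers = ceil(101.9/0.157) = 650
t = 650 * 77.2 / 3600 = 13.9389 hrs


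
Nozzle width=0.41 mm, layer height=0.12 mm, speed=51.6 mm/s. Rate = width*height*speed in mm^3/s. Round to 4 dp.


Rate = 0.41 * 0.12 * 51.6 = 2.5387 mm^3/s


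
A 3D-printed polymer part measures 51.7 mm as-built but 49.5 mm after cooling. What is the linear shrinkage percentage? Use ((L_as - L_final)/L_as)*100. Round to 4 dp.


Shrinkage = ((51.7-49.5)/51.7)*100 = 4.2553 %


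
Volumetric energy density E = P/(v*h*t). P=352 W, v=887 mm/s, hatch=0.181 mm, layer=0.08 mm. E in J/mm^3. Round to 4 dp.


E = 352 / (887*0.181*0.08) = 27.4063 J/mm^3


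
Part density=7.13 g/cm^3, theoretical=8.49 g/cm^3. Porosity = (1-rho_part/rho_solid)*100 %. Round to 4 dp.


Porosity = (1-7.13/8.49)*100 = 16.0188 %


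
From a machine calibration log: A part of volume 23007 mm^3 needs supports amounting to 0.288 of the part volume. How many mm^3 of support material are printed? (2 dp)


V_support = 23007 * 0.288 = 6626.02 mm^3


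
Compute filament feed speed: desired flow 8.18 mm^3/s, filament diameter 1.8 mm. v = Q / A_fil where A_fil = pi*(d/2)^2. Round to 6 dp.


A = pi*(1.8/2)^2 = 2.54469
v = 8.18 / 2.54469 = 3.214537 mm/s


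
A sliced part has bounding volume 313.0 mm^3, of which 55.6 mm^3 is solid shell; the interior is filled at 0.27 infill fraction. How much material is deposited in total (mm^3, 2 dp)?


V_infill = (313.0 - 55.6) * 0.27 = 69.5
V_total = 55.6 + 69.5 = 125.1 mm^3


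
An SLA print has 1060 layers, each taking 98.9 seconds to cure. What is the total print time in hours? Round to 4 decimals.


t = 1060 * 98.9 / 3600 = 29.1206 hrs


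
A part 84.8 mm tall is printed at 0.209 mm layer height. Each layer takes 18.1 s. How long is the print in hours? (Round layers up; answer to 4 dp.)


Layers = ceil(84.8/0.209) = 406
t = 406 * 18.1 / 3600 = 2.0413 hrs


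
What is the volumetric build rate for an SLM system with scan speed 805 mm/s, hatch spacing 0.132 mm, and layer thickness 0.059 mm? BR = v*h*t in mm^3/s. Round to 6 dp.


Rate = 805 * 0.132 * 0.059 = 6.26934 mm^3/s


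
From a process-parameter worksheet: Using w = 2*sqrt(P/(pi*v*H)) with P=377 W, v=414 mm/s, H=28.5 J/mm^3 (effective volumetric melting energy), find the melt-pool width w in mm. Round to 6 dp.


w = 2*sqrt(377/(pi*414*28.5)) = 0.201699 mm


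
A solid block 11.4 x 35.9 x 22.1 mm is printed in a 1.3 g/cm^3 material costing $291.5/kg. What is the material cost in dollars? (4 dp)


V = 11.4 * 35.9 * 22.1 = 9044.646 mm^3 = 9.044646 cm^3
Mass = 9.044646 * 1.3 / 1000 = 0.01175804 kg
Cost = 0.01175804 * 291.5 = 3.4275 $


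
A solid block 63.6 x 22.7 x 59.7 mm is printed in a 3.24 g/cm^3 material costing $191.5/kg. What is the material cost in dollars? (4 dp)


V = 63.6 * 22.7 * 59.7 = 86190.084 mm^3 = 86.190084 cm^3
Mass = 86.190084 * 3.24 / 1000 = 0.27925587 kg
Cost = 0.27925587 * 191.5 = 53.4775 $


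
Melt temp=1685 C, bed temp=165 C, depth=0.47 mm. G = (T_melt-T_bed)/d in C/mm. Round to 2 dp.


G = (1685-165)/0.47 = 3234.04 C/mm


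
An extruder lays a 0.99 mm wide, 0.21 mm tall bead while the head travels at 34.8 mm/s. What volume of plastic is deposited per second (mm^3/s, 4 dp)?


Rate = 0.99 * 0.21 * 34.8 = 7.2349 mm^3/s


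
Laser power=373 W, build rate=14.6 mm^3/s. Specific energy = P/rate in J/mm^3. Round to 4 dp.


SE = 373 / 14.6 = 25.5479 J/mm^3


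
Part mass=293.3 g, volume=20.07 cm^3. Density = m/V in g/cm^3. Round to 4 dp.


rho = 293.3 / 20.07 = 14.6139 g/cm^3


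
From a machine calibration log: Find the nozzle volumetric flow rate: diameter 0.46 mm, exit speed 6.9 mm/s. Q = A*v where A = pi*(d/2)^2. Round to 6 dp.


A = pi*(0.46/2)^2 = 0.16619025 mm^2
Q = 0.16619025 * 6.9 = 1.146713 mm^3/s


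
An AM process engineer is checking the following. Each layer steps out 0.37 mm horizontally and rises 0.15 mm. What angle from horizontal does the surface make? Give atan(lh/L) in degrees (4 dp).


angle = atan(0.15/0.37) = 22.0679 degrees


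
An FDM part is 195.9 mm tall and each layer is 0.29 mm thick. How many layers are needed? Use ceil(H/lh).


Layers = ceil(195.9/0.29) = 676


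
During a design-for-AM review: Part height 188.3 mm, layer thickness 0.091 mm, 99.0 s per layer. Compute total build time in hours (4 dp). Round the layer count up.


Layers = ceil(188.3/0.091) = 2070
t = 2070 * 99.0 / 3600 = 56.925 hrs


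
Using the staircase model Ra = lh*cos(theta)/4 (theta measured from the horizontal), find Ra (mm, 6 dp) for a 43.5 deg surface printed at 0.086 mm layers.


Ra = 0.086 * cos(43.5) / 4 = 0.015596 mm


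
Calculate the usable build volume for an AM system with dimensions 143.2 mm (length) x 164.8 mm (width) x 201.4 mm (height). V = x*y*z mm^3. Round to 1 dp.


V = 143.2 * 164.8 * 201.4 = 4752911.1 mm^3


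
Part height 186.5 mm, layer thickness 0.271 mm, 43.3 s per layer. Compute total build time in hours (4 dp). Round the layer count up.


Layers = ceil(186.5/0.271) = 689
t = 689 * 43.3 / 3600 = 8.2871 hrs


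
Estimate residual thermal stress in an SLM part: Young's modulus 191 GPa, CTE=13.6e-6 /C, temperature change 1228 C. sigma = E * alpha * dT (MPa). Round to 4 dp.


sigma = 191*1000 * 13.6e-6 * 1228 = 3189.8528 MPa


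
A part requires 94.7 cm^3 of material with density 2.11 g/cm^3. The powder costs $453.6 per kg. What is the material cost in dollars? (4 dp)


Mass = 94.7*2.11/1000 = 0.199817 kg
Cost = 0.199817 * 453.6 = 90.637 $


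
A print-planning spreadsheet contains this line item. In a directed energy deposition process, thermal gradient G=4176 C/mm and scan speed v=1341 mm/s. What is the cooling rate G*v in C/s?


CR = 4176 * 1341 = 5600016 C/s


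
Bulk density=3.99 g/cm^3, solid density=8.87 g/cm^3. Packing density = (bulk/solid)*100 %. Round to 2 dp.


Packing = (3.99/8.87)*100 = 44.98 %


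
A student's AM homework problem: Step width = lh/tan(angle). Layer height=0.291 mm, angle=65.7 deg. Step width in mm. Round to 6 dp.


step = 0.291 / tan(65.7) = 0.131392 mm


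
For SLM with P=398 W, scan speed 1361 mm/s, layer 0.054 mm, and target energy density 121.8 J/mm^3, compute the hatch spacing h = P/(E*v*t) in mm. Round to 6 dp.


h = 398 / (121.8*1361*0.054) = 0.044461 mm


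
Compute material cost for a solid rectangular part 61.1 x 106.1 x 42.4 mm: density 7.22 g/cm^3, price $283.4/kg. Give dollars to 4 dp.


V = 61.1 * 106.1 * 42.4 = 274866.904 mm^3 = 274.866904 cm^3
Mass = 274.866904 * 7.22 / 1000 = 1.98453905 kg
Cost = 1.98453905 * 283.4 = 562.4184 $


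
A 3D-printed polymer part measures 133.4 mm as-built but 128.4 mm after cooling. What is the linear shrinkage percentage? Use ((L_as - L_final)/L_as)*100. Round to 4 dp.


Shrinkage = ((133.4-128.4)/133.4)*100 = 3.7481 %


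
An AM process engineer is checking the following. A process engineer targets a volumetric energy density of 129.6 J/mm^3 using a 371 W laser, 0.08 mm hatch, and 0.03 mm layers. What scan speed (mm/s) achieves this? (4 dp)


v = 371 / (129.6*0.08*0.03) = 1192.7726 mm/s


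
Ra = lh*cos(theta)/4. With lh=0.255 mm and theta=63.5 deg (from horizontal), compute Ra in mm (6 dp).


Ra = 0.255 * cos(63.5) / 4 = 0.028445 mm


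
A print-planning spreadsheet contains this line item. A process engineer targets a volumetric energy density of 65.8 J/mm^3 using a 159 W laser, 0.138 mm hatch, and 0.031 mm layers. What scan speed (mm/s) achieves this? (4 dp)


v = 159 / (65.8*0.138*0.031) = 564.8465 mm/s


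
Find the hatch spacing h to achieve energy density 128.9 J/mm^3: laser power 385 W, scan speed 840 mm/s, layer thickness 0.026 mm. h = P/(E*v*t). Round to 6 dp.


h = 385 / (128.9*840*0.026) = 0.136759 mm


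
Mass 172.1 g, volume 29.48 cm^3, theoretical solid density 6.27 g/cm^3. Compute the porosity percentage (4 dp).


rho_part = 172.1 / 29.48 = 5.83785617 g/cm^3
Porosity = (1 - 5.83785617/6.27)*100 = 6.8922 %


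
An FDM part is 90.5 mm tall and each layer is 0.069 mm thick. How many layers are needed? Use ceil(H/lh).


Layers = ceil(90.5/0.069) = 1312


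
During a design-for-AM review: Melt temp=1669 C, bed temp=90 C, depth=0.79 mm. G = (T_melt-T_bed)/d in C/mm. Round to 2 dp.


G = (1669-90)/0.79 = 1998.73 C/mm


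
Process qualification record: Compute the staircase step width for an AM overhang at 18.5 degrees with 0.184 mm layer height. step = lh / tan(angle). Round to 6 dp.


step = 0.184 / tan(18.5) = 0.549918 mm


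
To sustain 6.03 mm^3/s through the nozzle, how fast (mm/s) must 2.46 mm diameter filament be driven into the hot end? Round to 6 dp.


A = pi*(2.46/2)^2 = 4.752916
v = 6.03 / 4.752916 = 1.268695 mm/s


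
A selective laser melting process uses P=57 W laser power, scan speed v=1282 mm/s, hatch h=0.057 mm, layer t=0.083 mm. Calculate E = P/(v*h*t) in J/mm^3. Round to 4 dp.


E = 57 / (1282*0.057*0.083) = 9.398 J/mm^3


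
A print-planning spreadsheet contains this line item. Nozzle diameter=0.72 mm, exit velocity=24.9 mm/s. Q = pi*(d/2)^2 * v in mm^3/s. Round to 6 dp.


A = pi*(0.72/2)^2 = 0.40715041 mm^2
Q = 0.40715041 * 24.9 = 10.138045 mm^3/s


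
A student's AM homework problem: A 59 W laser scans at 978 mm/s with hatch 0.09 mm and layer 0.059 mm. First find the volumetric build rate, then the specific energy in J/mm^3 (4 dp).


Build rate = 978 * 0.09 * 0.059 = 5.19318 mm^3/s
SE = 59 / 5.19318 = 11.3611 J/mm^3


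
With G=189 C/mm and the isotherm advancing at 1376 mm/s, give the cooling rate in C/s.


CR = 189 * 1376 = 260064 C/s


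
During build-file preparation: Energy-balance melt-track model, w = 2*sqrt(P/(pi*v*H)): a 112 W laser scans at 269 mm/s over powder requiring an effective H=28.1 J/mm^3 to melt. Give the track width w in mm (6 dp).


w = 2*sqrt(112/(pi*269*28.1)) = 0.137352 mm


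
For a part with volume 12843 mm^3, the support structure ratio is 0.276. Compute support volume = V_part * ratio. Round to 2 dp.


V_support = 12843 * 0.276 = 3544.67 mm^3


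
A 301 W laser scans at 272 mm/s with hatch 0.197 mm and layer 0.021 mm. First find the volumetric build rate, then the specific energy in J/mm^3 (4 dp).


Build rate = 272 * 0.197 * 0.021 = 1.125264 mm^3/s
SE = 301 / 1.125264 = 267.4928 J/mm^3


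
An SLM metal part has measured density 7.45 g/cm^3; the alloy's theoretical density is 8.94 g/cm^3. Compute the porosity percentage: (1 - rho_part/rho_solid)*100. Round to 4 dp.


Porosity = (1-7.45/8.94)*100 = 16.6667 %


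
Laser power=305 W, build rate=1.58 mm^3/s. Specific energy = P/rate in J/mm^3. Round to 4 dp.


SE = 305 / 1.58 = 193.038 J/mm^3


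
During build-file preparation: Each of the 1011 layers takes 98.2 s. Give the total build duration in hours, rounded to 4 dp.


t = 1011 * 98.2 / 3600 = 27.5778 hrs


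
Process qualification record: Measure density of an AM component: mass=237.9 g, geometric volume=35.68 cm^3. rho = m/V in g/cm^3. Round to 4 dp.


rho = 237.9 / 35.68 = 6.6676 g/cm^3


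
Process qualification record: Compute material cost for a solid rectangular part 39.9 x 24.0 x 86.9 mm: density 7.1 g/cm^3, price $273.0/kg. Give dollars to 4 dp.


V = 39.9 * 24.0 * 86.9 = 83215.44 mm^3 = 83.21544 cm^3
Mass = 83.21544 * 7.1 / 1000 = 0.59082962 kg
Cost = 0.59082962 * 273.0 = 161.2965 $


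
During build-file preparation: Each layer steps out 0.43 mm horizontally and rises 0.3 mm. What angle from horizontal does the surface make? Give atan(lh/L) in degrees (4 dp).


angle = atan(0.3/0.43) = 34.9025 degrees


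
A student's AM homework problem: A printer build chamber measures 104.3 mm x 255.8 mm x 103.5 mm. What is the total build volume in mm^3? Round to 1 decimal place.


V = 104.3 * 255.8 * 103.5 = 2761373.8 mm^3


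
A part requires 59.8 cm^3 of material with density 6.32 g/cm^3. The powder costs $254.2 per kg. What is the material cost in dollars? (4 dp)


Mass = 59.8*6.32/1000 = 0.377936 kg
Cost = 0.377936 * 254.2 = 96.0713 $


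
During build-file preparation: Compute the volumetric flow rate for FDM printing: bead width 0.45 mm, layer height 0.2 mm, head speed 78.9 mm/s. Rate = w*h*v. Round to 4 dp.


Rate = 0.45 * 0.2 * 78.9 = 7.101 mm^3/s


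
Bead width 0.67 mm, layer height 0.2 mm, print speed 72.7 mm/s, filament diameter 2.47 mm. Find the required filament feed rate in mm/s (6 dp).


Q = 0.67 * 0.2 * 72.7 = 9.7418 mm^3/s
A_fil = pi*(2.47/2)^2 = 4.79163566 mm^2
v_feed = 9.7418 / 4.79163566 = 2.033084 mm/s


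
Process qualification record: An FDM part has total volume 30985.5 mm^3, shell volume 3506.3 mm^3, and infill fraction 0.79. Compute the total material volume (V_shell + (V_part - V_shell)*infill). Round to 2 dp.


V_infill = (30985.5 - 3506.3) * 0.79 = 21708.57
V_total = 3506.3 + 21708.57 = 25214.87 mm^3


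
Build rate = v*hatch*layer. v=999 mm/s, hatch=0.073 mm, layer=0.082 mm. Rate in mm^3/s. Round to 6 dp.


Rate = 999 * 0.073 * 0.082 = 5.980014 mm^3/s


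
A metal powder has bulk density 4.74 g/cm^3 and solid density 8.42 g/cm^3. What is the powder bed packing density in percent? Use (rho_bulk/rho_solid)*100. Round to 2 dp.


Packing = (4.74/8.42)*100 = 56.29 %


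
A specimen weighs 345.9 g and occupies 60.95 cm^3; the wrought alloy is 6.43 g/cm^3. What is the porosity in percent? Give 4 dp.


rho_part = 345.9 / 60.95 = 5.67514356 g/cm^3
Porosity = (1 - 5.67514356/6.43)*100 = 11.7396 %


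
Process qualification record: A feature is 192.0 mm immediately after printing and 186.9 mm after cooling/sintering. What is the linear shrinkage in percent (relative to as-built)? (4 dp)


Shrinkage = ((192.0-186.9)/192.0)*100 = 2.6563 %


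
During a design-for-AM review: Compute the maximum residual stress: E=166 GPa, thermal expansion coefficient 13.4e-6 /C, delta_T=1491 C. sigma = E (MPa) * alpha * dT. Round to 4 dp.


sigma = 166*1000 * 13.4e-6 * 1491 = 3316.5804 MPa


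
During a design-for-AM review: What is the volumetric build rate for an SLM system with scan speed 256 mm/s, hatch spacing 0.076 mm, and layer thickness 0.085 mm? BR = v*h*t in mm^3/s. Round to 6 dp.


Rate = 256 * 0.076 * 0.085 = 1.65376 mm^3/s


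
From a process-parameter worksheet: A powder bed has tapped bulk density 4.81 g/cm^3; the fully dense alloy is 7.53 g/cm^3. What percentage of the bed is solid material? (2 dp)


Packing = (4.81/7.53)*100 = 63.88 %


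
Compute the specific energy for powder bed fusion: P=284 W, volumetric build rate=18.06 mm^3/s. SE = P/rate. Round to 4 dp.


SE = 284 / 18.06 = 15.7254 J/mm^3


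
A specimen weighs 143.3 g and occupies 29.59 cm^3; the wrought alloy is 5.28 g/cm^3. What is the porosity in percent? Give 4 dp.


rho_part = 143.3 / 29.59 = 4.84285231 g/cm^3
Porosity = (1 - 4.84285231/5.28)*100 = 8.2793 %


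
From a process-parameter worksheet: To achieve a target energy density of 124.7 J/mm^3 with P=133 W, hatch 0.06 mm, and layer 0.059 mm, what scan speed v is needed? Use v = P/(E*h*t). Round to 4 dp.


v = 133 / (124.7*0.06*0.059) = 301.2881 mm/s


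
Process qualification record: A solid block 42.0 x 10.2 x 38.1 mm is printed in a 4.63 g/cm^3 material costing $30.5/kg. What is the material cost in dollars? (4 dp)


V = 42.0 * 10.2 * 38.1 = 16322.04 mm^3 = 16.32204 cm^3
Mass = 16.32204 * 4.63 / 1000 = 0.07557105 kg
Cost = 0.07557105 * 30.5 = 2.3049 $


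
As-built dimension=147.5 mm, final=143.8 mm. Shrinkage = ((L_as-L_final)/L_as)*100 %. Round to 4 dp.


Shrinkage = ((147.5-143.8)/147.5)*100 = 2.5085 %


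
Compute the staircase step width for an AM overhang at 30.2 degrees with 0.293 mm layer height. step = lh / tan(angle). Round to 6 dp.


step = 0.293 / tan(30.2) = 0.503424 mm


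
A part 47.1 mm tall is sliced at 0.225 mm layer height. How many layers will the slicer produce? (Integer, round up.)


Layers = ceil(47.1/0.225) = 210


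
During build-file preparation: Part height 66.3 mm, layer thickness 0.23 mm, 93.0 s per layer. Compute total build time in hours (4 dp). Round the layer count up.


Layers = ceil(66.3/0.23) = 289
t = 289 * 93.0 / 3600 = 7.4658 hrs


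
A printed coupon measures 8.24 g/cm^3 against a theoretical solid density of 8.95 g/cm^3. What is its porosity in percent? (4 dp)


Porosity = (1-8.24/8.95)*100 = 7.933 %


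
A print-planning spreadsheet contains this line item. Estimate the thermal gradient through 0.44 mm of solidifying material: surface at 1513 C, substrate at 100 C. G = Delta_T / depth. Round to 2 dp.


G = (1513-100)/0.44 = 3211.36 C/mm


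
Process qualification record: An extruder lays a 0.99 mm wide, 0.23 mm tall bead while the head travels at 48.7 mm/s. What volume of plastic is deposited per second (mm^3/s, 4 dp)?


Rate = 0.99 * 0.23 * 48.7 = 11.089 mm^3/s


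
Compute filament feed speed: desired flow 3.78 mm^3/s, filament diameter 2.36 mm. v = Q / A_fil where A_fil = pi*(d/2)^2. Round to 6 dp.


A = pi*(2.36/2)^2 = 4.374354
v = 3.78 / 4.374354 = 0.864128 mm/s


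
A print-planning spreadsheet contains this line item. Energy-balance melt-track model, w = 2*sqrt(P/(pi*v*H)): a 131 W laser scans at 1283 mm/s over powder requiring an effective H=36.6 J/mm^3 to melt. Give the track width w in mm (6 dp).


w = 2*sqrt(131/(pi*1283*36.6)) = 0.059599 mm


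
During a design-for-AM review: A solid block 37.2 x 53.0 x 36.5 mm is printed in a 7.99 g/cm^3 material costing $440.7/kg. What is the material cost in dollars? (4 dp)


V = 37.2 * 53.0 * 36.5 = 71963.4 mm^3 = 71.9634 cm^3
Mass = 71.9634 * 7.99 / 1000 = 0.57498757 kg
Cost = 0.57498757 * 440.7 = 253.397 $


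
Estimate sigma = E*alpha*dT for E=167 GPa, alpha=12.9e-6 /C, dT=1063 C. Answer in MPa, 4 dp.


sigma = 167*1000 * 12.9e-6 * 1063 = 2290.0209 MPa


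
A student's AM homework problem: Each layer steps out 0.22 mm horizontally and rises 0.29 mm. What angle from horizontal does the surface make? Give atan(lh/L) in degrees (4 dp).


angle = atan(0.29/0.22) = 52.8153 degrees


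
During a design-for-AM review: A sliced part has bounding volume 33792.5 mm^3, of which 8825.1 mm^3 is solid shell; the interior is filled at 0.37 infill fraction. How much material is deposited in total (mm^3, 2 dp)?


V_infill = (33792.5 - 8825.1) * 0.37 = 9237.94
V_total = 8825.1 + 9237.94 = 18063.04 mm^3


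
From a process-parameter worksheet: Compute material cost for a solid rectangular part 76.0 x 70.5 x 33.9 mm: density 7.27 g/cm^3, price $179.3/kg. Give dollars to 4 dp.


V = 76.0 * 70.5 * 33.9 = 181636.2 mm^3 = 181.6362 cm^3
Mass = 181.6362 * 7.27 / 1000 = 1.32049517 kg
Cost = 1.32049517 * 179.3 = 236.7648 $


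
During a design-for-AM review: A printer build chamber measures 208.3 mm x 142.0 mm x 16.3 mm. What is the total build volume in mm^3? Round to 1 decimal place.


V = 208.3 * 142.0 * 16.3 = 482131.2 mm^3


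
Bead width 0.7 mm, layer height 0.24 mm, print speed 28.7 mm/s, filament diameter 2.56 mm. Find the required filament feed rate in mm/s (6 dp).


Q = 0.7 * 0.24 * 28.7 = 4.8216 mm^3/s
A_fil = pi*(2.56/2)^2 = 5.1471854 mm^2
v_feed = 4.8216 / 5.1471854 = 0.936745 mm/s


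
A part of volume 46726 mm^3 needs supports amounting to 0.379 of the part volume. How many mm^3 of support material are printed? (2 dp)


V_support = 46726 * 0.379 = 17709.15 mm^3


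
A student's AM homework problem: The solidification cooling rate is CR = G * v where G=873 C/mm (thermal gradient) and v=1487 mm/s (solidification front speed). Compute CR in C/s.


CR = 873 * 1487 = 1298151 C/s


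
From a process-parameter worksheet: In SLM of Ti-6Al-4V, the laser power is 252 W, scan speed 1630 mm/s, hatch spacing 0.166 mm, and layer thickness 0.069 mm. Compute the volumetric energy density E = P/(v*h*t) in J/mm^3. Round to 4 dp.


E = 252 / (1630*0.166*0.069) = 13.4976 J/mm^3


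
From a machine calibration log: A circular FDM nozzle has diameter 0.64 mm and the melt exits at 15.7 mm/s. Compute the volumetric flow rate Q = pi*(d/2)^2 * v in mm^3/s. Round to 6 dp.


A = pi*(0.64/2)^2 = 0.32169909 mm^2
Q = 0.32169909 * 15.7 = 5.050676 mm^3/s


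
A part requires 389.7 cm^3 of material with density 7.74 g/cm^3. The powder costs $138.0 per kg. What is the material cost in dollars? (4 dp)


Mass = 389.7*7.74/1000 = 3.016278 kg
Cost = 3.016278 * 138.0 = 416.2464 $


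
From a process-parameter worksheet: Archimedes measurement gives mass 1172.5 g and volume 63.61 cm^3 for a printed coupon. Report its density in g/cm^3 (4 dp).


rho = 1172.5 / 63.61 = 18.4326 g/cm^3


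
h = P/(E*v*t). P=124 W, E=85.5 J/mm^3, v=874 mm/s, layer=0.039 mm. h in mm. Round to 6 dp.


h = 124 / (85.5*874*0.039) = 0.042548 mm


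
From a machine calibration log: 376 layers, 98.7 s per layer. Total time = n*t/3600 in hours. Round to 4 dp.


t = 376 * 98.7 / 3600 = 10.3087 hrs


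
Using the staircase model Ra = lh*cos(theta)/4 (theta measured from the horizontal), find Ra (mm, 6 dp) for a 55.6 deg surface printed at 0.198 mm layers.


Ra = 0.198 * cos(55.6) / 4 = 0.027966 mm


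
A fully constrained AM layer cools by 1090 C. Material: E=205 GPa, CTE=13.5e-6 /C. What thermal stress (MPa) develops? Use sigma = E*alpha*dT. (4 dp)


sigma = 205*1000 * 13.5e-6 * 1090 = 3016.575 MPa


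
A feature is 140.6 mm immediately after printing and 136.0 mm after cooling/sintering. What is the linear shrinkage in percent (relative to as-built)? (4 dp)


Shrinkage = ((140.6-136.0)/140.6)*100 = 3.2717 %


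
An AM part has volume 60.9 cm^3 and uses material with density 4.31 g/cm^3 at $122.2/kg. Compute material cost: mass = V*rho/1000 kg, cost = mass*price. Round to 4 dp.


Mass = 60.9*4.31/1000 = 0.262479 kg
Cost = 0.262479 * 122.2 = 32.0749 $


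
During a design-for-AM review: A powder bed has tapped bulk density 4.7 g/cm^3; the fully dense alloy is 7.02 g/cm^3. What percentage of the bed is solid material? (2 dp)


Packing = (4.7/7.02)*100 = 66.95 %


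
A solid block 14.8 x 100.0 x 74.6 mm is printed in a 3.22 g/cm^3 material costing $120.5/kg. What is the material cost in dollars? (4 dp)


V = 14.8 * 100.0 * 74.6 = 110408.0 mm^3 = 110.408 cm^3
Mass = 110.408 * 3.22 / 1000 = 0.35551376 kg
Cost = 0.35551376 * 120.5 = 42.8394 $


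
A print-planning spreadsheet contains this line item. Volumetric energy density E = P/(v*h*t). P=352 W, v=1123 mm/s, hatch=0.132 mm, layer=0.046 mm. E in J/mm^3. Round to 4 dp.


E = 352 / (1123*0.132*0.046) = 51.6216 J/mm^3


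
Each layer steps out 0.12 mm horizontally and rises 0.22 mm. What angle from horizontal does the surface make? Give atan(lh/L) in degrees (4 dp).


angle = atan(0.22/0.12) = 61.3895 degrees


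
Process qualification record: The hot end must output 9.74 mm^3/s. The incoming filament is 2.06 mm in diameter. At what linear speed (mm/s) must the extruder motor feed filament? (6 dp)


A = pi*(2.06/2)^2 = 3.332916
v = 9.74 / 3.332916 = 2.922366 mm/s


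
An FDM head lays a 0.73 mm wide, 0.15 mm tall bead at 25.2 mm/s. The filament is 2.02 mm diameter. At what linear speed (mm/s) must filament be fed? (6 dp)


Q = 0.73 * 0.15 * 25.2 = 2.7594 mm^3/s
A_fil = pi*(2.02/2)^2 = 3.20473867 mm^2
v_feed = 2.7594 / 3.20473867 = 0.861037 mm/s


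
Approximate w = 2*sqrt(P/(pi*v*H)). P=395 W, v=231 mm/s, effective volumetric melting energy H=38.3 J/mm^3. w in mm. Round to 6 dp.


w = 2*sqrt(395/(pi*231*38.3)) = 0.238423 mm


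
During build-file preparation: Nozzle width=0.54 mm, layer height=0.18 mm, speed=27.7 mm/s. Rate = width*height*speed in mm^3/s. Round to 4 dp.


Rate = 0.54 * 0.18 * 27.7 = 2.6924 mm^3/s


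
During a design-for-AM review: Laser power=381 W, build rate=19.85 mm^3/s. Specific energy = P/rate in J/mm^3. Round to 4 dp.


SE = 381 / 19.85 = 19.194 J/mm^3
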